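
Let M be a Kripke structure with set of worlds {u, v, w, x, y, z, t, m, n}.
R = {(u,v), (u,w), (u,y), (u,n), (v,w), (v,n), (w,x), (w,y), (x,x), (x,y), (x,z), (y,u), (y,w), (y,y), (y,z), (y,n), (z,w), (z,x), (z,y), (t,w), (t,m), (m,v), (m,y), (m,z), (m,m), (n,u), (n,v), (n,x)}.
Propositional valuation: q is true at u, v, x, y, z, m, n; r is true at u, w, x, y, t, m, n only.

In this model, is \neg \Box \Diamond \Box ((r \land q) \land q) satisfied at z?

Yes

Recall that \Box ψ holds at a world iff ψ holds at every accessible world, and \Diamond ψ holds iff ψ holds at some accessible world.
At z: \Box \Diamond \Box ((r \land q) \land q) is false, so \neg \Box \Diamond \Box ((r \land q) \land q) is true.
  At z: \Box \Diamond \Box ((r \land q) \land q) requires \Diamond \Box ((r \land q) \land q) at every successor {w, x, y}.
    \Diamond \Box ((r \land q) \land q) fails at w, so \Box \Diamond \Box ((r \land q) \land q) is false at z.
      At w: \Diamond \Box ((r \land q) \land q) requires \Box ((r \land q) \land q) at some successor in {x, y}.
        At x: \Box ((r \land q) \land q) is false.
        At y: \Box ((r \land q) \land q) is false.
      So \Diamond \Box ((r \land q) \land q) is false at w.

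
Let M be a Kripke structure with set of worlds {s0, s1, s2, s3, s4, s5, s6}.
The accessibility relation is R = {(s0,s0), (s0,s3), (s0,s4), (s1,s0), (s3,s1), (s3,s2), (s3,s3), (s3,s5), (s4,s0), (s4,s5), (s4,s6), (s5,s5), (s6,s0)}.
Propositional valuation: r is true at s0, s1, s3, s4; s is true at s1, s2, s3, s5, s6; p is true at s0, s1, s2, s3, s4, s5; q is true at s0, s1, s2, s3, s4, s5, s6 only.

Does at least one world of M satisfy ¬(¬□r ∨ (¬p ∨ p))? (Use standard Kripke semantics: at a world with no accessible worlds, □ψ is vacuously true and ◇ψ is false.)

No

Let φ = ¬(¬□r ∨ (¬p ∨ p)). Evaluate φ at each world:
  s0 (successors {s0, s3, s4}): φ is false.
  s1 (successors {s0}): φ is false.
  s2 (successors ∅): φ is false.
  s3 (successors {s1, s2, s3, s5}): φ is false.
  s4 (successors {s0, s5, s6}): φ is false.
  s5 (successors {s5}): φ is false.
  s6 (successors {s0}): φ is false.
For instance, at s4:
  At s4: ¬□r ∨ (¬p ∨ p) is true, so ¬(¬□r ∨ (¬p ∨ p)) is false.
    At s4: ¬□r is true, ¬p ∨ p is true, so ¬□r ∨ (¬p ∨ p) is true.
      At s4: □r is false, so ¬□r is true.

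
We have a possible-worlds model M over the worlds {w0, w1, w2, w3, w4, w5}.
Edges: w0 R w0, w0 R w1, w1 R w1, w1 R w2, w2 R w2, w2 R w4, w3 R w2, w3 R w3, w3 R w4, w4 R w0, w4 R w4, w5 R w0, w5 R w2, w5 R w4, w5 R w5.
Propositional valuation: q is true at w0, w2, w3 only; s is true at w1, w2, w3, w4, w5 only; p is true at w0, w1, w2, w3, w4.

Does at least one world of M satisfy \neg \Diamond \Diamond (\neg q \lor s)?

No

Let φ = \neg \Diamond \Diamond (\neg q \lor s). Evaluate φ at each world:
  w0 (successors {w0, w1}): φ is false.
  w1 (successors {w1, w2}): φ is false.
  w2 (successors {w2, w4}): φ is false.
  w3 (successors {w2, w3, w4}): φ is false.
  w4 (successors {w0, w4}): φ is false.
  w5 (successors {w0, w2, w4, w5}): φ is false.
For instance, at w4:
  At w4: \Diamond \Diamond (\neg q \lor s) is true, so \neg \Diamond \Diamond (\neg q \lor s) is false.
    At w4: \Diamond \Diamond (\neg q \lor s) requires \Diamond (\neg q \lor s) at some successor in {w0, w4}.
      \Diamond (\neg q \lor s) holds at w0, so \Diamond \Diamond (\neg q \lor s) is true at w4.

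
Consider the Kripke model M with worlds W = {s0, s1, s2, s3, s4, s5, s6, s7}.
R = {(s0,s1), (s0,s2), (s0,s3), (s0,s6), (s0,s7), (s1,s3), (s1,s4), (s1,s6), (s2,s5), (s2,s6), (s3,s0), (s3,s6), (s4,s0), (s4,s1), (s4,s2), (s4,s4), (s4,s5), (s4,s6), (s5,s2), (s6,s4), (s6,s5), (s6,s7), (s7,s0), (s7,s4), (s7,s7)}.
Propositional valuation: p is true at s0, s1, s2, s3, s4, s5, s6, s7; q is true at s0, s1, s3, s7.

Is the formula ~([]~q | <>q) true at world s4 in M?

At s4: []~q | <>q is true, so ~([]~q | <>q) is false.
  At s4: []~q is false, <>q is true, so []~q | <>q is true.
    At s4: []~q requires ~q at every successor {s0, s1, s2, s4, s5, s6}.
      ~q fails at s0, so []~q is false at s4.
    At s4: <>q requires q at some successor in {s0, s1, s2, s4, s5, s6}.
      q holds at s0, so <>q is true at s4.

No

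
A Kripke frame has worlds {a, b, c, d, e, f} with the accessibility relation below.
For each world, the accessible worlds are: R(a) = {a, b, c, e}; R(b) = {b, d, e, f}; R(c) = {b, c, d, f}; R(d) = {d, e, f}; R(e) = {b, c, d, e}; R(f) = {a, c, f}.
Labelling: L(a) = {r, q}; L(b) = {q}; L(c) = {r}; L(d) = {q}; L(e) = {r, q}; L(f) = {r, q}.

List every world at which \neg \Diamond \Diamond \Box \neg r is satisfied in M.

Let φ = \neg \Diamond \Diamond \Box \neg r. Evaluate φ at each world:
  a (successors {a, b, c, e}): φ is true.
  b (successors {b, d, e, f}): φ is true.
  c (successors {b, c, d, f}): φ is true.
  d (successors {d, e, f}): φ is true.
  e (successors {b, c, d, e}): φ is true.
  f (successors {a, c, f}): φ is true.
For instance, at f:
  At f: \Diamond \Diamond \Box \neg r is false, so \neg \Diamond \Diamond \Box \neg r is true.
    At f: \Diamond \Diamond \Box \neg r requires \Diamond \Box \neg r at some successor in {a, c, f}.
      At a: \Diamond \Box \neg r is false.
      At c: \Diamond \Box \neg r is false.
      At f: \Diamond \Box \neg r is false.
    So \Diamond \Diamond \Box \neg r is false at f.
Satisfying worlds: {a, b, c, d, e, f}

a, b, c, d, e, f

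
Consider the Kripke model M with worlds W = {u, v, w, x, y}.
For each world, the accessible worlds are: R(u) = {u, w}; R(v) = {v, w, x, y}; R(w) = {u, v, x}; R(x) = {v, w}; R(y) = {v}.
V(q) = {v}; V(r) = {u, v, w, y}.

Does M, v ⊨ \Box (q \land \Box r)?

At v: \Box (q \land \Box r) requires q \land \Box r at every successor {v, w, x, y}.
  q \land \Box r fails at v, so \Box (q \land \Box r) is false at v.
    At v: q is true, \Box r is false, so q \land \Box r is false.
      At v: \Box r requires r at every successor {v, w, x, y}.
        r fails at x, so \Box r is false at v.

No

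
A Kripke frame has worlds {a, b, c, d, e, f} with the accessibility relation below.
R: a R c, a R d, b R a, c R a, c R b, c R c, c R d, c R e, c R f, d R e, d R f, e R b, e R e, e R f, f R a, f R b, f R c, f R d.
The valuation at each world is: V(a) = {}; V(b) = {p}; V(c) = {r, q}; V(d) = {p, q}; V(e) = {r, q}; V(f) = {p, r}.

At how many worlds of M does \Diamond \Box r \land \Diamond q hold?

3

Let φ = \Diamond \Box r \land \Diamond q. Evaluate φ at each world:
  a (successors {c, d}): φ is true.
  b (successors {a}): φ is false.
  c (successors {a, b, c, d, e, f}): φ is true.
  d (successors {e, f}): φ is false.
  e (successors {b, e, f}): φ is false.
  f (successors {a, b, c, d}): φ is true.
For instance, at b:
  At b: \Diamond \Box r is false, \Diamond q is false, so \Diamond \Box r \land \Diamond q is false.
    At b: \Diamond \Box r requires \Box r at some successor in {a}.
      At a: \Box r is false.
    So \Diamond \Box r is false at b.
    At b: \Diamond q requires q at some successor in {a}.
      At a: q is false.
    So \Diamond q is false at b.
Satisfying worlds: {a, c, f}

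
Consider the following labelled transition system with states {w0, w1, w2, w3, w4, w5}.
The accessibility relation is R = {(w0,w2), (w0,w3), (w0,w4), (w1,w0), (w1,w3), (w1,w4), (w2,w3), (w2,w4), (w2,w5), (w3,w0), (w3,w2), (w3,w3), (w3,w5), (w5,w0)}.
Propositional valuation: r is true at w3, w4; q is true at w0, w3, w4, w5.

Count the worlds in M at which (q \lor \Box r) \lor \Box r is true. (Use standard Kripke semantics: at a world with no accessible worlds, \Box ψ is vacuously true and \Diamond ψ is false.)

Let φ = (q \lor \Box r) \lor \Box r. Evaluate φ at each world:
  w0 (successors {w2, w3, w4}): φ is true.
  w1 (successors {w0, w3, w4}): φ is false.
  w2 (successors {w3, w4, w5}): φ is false.
  w3 (successors {w0, w2, w3, w5}): φ is true.
  w4 (successors ∅): φ is true.
  w5 (successors {w0}): φ is true.
For instance, at w3:
  At w3: q \lor \Box r is true, \Box r is false, so (q \lor \Box r) \lor \Box r is true.
    At w3: q is true, \Box r is false, so q \lor \Box r is true.
      At w3: \Box r requires r at every successor {w0, w2, w3, w5}.
        r fails at w0, so \Box r is false at w3.
    At w3: \Box r requires r at every successor {w0, w2, w3, w5}.
      r fails at w0, so \Box r is false at w3.
Satisfying worlds: {w0, w3, w4, w5}

4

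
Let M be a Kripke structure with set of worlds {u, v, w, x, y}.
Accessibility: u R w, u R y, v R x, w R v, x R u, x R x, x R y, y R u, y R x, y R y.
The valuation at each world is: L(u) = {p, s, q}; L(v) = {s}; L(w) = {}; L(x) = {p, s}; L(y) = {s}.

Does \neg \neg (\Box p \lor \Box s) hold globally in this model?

Let φ = \neg \neg (\Box p \lor \Box s). Evaluate φ at each world:
  u (successors {w, y}): φ is false.
  v (successors {x}): φ is true.
  w (successors {v}): φ is true.
  x (successors {u, x, y}): φ is true.
  y (successors {u, x, y}): φ is true.
Detail at u (counterexample):
  At u: \neg (\Box p \lor \Box s) is true, so \neg \neg (\Box p \lor \Box s) is false.
    At u: \Box p \lor \Box s is false, so \neg (\Box p \lor \Box s) is true.
      At u: \Box p is false, \Box s is false, so \Box p \lor \Box s is false.

No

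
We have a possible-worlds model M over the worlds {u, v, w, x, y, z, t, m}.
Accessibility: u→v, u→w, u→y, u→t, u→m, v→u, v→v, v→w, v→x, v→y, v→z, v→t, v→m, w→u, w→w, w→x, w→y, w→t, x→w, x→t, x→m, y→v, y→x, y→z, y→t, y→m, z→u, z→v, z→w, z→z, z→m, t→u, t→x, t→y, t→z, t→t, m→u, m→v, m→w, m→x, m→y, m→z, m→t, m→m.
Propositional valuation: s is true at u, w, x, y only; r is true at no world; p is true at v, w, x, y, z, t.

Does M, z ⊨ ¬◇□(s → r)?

Yes

At z: ◇□(s → r) is false, so ¬◇□(s → r) is true.
  At z: ◇□(s → r) requires □(s → r) at some successor in {u, v, w, z, m}.
    At u: □(s → r) is false.
    At v: □(s → r) is false.
    At w: □(s → r) is false.
    At z: □(s → r) is false.
    At m: □(s → r) is false.
  So ◇□(s → r) is false at z.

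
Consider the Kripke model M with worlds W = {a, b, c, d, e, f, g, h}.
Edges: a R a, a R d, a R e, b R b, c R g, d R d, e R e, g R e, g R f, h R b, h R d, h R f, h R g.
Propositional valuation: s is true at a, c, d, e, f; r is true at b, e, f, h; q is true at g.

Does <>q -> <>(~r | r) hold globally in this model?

Yes

Recall that <>ψ holds at a world iff ψ holds at some accessible world.
Let φ = <>q -> <>(~r | r). Evaluate φ at each world:
  a (successors {a, d, e}): φ is true.
  b (successors {b}): φ is true.
  c (successors {g}): φ is true.
  d (successors {d}): φ is true.
  e (successors {e}): φ is true.
  f (successors ∅): φ is true.
  g (successors {e, f}): φ is true.
  h (successors {b, d, f, g}): φ is true.
For instance, at e:
  At e: <>q is false, <>(~r | r) is true, so <>q -> <>(~r | r) is true.
    At e: <>q requires q at some successor in {e}.
      At e: q is false.
    So <>q is false at e.
    At e: <>(~r | r) requires ~r | r at some successor in {e}.
      ~r | r holds at e, so <>(~r | r) is true at e.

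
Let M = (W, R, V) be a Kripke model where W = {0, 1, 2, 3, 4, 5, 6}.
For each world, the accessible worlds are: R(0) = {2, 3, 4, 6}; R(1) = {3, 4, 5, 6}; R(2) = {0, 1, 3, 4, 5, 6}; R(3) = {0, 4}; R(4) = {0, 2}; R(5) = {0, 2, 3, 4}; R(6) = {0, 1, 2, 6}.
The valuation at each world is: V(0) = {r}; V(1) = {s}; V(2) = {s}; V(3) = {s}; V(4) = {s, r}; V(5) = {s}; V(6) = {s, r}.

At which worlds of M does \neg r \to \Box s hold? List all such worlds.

0, 1, 4, 6

Let φ = \neg r \to \Box s. Evaluate φ at each world:
  0 (successors {2, 3, 4, 6}): φ is true.
  1 (successors {3, 4, 5, 6}): φ is true.
  2 (successors {0, 1, 3, 4, 5, 6}): φ is false.
  3 (successors {0, 4}): φ is false.
  4 (successors {0, 2}): φ is true.
  5 (successors {0, 2, 3, 4}): φ is false.
  6 (successors {0, 1, 2, 6}): φ is true.
For instance, at 6:
  At 6: \neg r is false, \Box s is false, so \neg r \to \Box s is true.
    At 6: \Box s requires s at every successor {0, 1, 2, 6}.
      s fails at 0, so \Box s is false at 6.
Satisfying worlds: {0, 1, 4, 6}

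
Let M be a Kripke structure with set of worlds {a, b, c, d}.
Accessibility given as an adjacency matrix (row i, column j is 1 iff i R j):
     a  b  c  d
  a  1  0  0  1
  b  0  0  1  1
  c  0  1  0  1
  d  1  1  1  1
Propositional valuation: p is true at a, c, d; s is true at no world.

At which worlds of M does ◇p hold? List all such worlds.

Recall that ◇ψ holds at a world iff ψ holds at some accessible world.
Let φ = ◇p. Evaluate φ at each world:
  a (successors {a, d}): φ is true.
  b (successors {c, d}): φ is true.
  c (successors {b, d}): φ is true.
  d (successors {a, b, c, d}): φ is true.
For instance, at c:
  At c: ◇p requires p at some successor in {b, d}.
    p holds at d, so ◇p is true at c.
Satisfying worlds: {a, b, c, d}

a, b, c, d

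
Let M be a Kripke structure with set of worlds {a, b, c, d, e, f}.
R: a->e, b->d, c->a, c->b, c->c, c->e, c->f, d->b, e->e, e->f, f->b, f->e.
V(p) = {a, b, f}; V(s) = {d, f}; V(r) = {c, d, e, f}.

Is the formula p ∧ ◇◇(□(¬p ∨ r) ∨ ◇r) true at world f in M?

Yes

At f: p is true, ◇◇(□(¬p ∨ r) ∨ ◇r) is true, so p ∧ ◇◇(□(¬p ∨ r) ∨ ◇r) is true.
  At f: ◇◇(□(¬p ∨ r) ∨ ◇r) requires ◇(□(¬p ∨ r) ∨ ◇r) at some successor in {b, e}.
    ◇(□(¬p ∨ r) ∨ ◇r) holds at e, so ◇◇(□(¬p ∨ r) ∨ ◇r) is true at f.
      At e: ◇(□(¬p ∨ r) ∨ ◇r) requires □(¬p ∨ r) ∨ ◇r at some successor in {e, f}.
        □(¬p ∨ r) ∨ ◇r holds at e, so ◇(□(¬p ∨ r) ∨ ◇r) is true at e.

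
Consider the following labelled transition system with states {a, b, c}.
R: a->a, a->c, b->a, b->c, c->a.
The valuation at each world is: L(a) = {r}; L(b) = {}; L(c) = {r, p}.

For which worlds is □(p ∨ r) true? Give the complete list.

a, b, c

Let φ = □(p ∨ r). Evaluate φ at each world:
  a (successors {a, c}): φ is true.
  b (successors {a, c}): φ is true.
  c (successors {a}): φ is true.
For instance, at b:
  At b: □(p ∨ r) requires p ∨ r at every successor {a, c}.
    At a: p ∨ r is true.
    At c: p ∨ r is true.
  So □(p ∨ r) is true at b.
Satisfying worlds: {a, b, c}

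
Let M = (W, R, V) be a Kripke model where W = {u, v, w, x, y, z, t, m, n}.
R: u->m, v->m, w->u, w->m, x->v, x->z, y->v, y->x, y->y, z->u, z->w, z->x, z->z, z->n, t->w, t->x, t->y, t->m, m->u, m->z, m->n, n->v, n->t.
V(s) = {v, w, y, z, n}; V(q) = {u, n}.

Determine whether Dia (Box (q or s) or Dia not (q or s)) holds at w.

Yes

Recall that Box ψ holds at a world iff ψ holds at every accessible world, and Dia ψ holds iff ψ holds at some accessible world.
At w: Dia (Box (q or s) or Dia not (q or s)) requires Box (q or s) or Dia not (q or s) at some successor in {u, m}.
  Box (q or s) or Dia not (q or s) holds at u, so Dia (Box (q or s) or Dia not (q or s)) is true at w.
    At u: Box (q or s) is false, Dia not (q or s) is true, so Box (q or s) or Dia not (q or s) is true.
      At u: Box (q or s) requires q or s at every successor {m}.
        q or s fails at m, so Box (q or s) is false at u.
      At u: Dia not (q or s) requires not (q or s) at some successor in {m}.
        not (q or s) holds at m, so Dia not (q or s) is true at u.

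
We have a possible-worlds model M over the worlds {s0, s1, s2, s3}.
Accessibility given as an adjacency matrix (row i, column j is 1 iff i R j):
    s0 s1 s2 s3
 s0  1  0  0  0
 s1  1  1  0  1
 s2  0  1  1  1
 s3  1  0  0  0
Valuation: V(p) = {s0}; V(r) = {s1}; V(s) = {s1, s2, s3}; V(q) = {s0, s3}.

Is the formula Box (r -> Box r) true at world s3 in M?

Yes

At s3: Box (r -> Box r) requires r -> Box r at every successor {s0}.
    At s0: r is false, Box r is false, so r -> Box r is true.
      At s0: Box r requires r at every successor {s0}.
        r fails at s0, so Box r is false at s0.
So Box (r -> Box r) is true at s3.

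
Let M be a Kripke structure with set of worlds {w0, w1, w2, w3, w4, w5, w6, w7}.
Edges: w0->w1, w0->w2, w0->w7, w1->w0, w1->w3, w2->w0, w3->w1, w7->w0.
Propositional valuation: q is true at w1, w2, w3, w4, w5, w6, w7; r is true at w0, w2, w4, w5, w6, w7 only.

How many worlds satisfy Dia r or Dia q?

5

Let φ = Dia r or Dia q. Evaluate φ at each world:
  w0 (successors {w1, w2, w7}): φ is true.
  w1 (successors {w0, w3}): φ is true.
  w2 (successors {w0}): φ is true.
  w3 (successors {w1}): φ is true.
  w4 (successors ∅): φ is false.
  w5 (successors ∅): φ is false.
  w6 (successors ∅): φ is false.
  w7 (successors {w0}): φ is true.
For instance, at w0:
  At w0: Dia r is true, Dia q is true, so Dia r or Dia q is true.
    At w0: Dia r requires r at some successor in {w1, w2, w7}.
      r holds at w2, so Dia r is true at w0.
    At w0: Dia q requires q at some successor in {w1, w2, w7}.
      q holds at w1, so Dia q is true at w0.
Satisfying worlds: {w0, w1, w2, w3, w7}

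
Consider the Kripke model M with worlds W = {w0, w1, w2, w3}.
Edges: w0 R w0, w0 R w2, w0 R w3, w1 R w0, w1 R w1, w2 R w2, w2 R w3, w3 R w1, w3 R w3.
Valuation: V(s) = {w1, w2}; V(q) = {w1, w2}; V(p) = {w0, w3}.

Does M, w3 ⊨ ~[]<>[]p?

At w3: []<>[]p is false, so ~[]<>[]p is true.
  At w3: []<>[]p requires <>[]p at every successor {w1, w3}.
    <>[]p fails at w1, so []<>[]p is false at w3.
      At w1: <>[]p requires []p at some successor in {w0, w1}.
        At w0: []p is false.
        At w1: []p is false.
      So <>[]p is false at w1.

Yes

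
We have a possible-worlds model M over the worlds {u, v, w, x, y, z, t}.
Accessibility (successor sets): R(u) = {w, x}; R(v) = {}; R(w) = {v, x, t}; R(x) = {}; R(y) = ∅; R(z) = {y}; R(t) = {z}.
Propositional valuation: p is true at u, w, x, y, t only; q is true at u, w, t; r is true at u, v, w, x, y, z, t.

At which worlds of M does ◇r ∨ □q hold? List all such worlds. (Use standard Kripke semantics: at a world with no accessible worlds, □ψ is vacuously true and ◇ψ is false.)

u, v, w, x, y, z, t

Let φ = ◇r ∨ □q. Evaluate φ at each world:
  u (successors {w, x}): φ is true.
  v (successors ∅): φ is true.
  w (successors {v, x, t}): φ is true.
  x (successors ∅): φ is true.
  y (successors ∅): φ is true.
  z (successors {y}): φ is true.
  t (successors {z}): φ is true.
For instance, at u:
  At u: ◇r is true, □q is false, so ◇r ∨ □q is true.
    At u: ◇r requires r at some successor in {w, x}.
      r holds at w, so ◇r is true at u.
    At u: □q requires q at every successor {w, x}.
      q fails at x, so □q is false at u.
Satisfying worlds: {u, v, w, x, y, z, t}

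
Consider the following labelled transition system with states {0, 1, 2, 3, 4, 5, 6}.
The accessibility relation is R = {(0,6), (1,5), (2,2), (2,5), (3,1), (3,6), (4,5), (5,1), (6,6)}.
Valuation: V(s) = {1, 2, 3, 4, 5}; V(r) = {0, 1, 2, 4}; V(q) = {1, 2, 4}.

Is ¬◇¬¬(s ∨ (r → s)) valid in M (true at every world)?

No

Let φ = ¬◇¬¬(s ∨ (r → s)). Evaluate φ at each world:
  0 (successors {6}): φ is false.
  1 (successors {5}): φ is false.
  2 (successors {2, 5}): φ is false.
  3 (successors {1, 6}): φ is false.
  4 (successors {5}): φ is false.
  5 (successors {1}): φ is false.
  6 (successors {6}): φ is false.
Detail at 0 (counterexample):
  At 0: ◇¬¬(s ∨ (r → s)) is true, so ¬◇¬¬(s ∨ (r → s)) is false.
    At 0: ◇¬¬(s ∨ (r → s)) requires ¬¬(s ∨ (r → s)) at some successor in {6}.
      ¬¬(s ∨ (r → s)) holds at 6, so ◇¬¬(s ∨ (r → s)) is true at 0.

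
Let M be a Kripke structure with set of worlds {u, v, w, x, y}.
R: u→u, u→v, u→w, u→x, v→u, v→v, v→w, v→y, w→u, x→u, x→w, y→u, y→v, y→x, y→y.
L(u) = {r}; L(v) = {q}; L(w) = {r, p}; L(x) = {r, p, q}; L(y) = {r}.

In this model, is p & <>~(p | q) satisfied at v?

No

At v: p is false, <>~(p | q) is true, so p & <>~(p | q) is false.
  At v: <>~(p | q) requires ~(p | q) at some successor in {u, v, w, y}.
    ~(p | q) holds at u, so <>~(p | q) is true at v.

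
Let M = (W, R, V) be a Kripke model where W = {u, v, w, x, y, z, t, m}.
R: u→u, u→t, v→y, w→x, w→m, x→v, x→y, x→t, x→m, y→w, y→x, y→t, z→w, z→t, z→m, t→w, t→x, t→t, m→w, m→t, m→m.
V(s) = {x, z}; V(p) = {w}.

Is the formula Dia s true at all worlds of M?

No

Let φ = Dia s. Evaluate φ at each world:
  u (successors {u, t}): φ is false.
  v (successors {y}): φ is false.
  w (successors {x, m}): φ is true.
  x (successors {v, y, t, m}): φ is false.
  y (successors {w, x, t}): φ is true.
  z (successors {w, t, m}): φ is false.
  t (successors {w, x, t}): φ is true.
  m (successors {w, t, m}): φ is false.
Detail at u (counterexample):
  At u: Dia s requires s at some successor in {u, t}.
    At u: s is false.
    At t: s is false.
  So Dia s is false at u.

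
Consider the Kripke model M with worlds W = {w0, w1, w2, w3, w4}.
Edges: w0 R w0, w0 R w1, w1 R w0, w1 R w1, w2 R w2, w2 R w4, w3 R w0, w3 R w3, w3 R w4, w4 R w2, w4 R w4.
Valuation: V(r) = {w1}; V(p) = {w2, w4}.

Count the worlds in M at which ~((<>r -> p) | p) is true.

Recall that <>ψ holds at a world iff ψ holds at some accessible world.
Let φ = ~((<>r -> p) | p). Evaluate φ at each world:
  w0 (successors {w0, w1}): φ is true.
  w1 (successors {w0, w1}): φ is true.
  w2 (successors {w2, w4}): φ is false.
  w3 (successors {w0, w3, w4}): φ is false.
  w4 (successors {w2, w4}): φ is false.
For instance, at w0:
  At w0: (<>r -> p) | p is false, so ~((<>r -> p) | p) is true.
    At w0: <>r -> p is false, p is false, so (<>r -> p) | p is false.
      At w0: <>r is true, p is false, so <>r -> p is false.
Satisfying worlds: {w0, w1}

2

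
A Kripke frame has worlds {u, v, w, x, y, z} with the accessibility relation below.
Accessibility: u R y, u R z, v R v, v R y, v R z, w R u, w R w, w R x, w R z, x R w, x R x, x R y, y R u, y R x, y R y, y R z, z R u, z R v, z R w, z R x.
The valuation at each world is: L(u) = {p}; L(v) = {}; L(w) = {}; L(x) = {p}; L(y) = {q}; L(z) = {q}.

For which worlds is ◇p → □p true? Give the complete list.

u, v

Let φ = ◇p → □p. Evaluate φ at each world:
  u (successors {y, z}): φ is true.
  v (successors {v, y, z}): φ is true.
  w (successors {u, w, x, z}): φ is false.
  x (successors {w, x, y}): φ is false.
  y (successors {u, x, y, z}): φ is false.
  z (successors {u, v, w, x}): φ is false.
For instance, at z:
  At z: ◇p is true, □p is false, so ◇p → □p is false.
    At z: ◇p requires p at some successor in {u, v, w, x}.
      p holds at u, so ◇p is true at z.
    At z: □p requires p at every successor {u, v, w, x}.
      p fails at v, so □p is false at z.
Satisfying worlds: {u, v}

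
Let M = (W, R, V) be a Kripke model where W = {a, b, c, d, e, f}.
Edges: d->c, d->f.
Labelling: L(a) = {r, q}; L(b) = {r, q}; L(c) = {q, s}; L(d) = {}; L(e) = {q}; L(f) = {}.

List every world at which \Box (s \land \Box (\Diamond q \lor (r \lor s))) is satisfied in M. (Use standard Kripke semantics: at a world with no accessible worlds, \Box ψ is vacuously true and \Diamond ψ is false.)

Let φ = \Box (s \land \Box (\Diamond q \lor (r \lor s))). Evaluate φ at each world:
  a (successors ∅): φ is true.
  b (successors ∅): φ is true.
  c (successors ∅): φ is true.
  d (successors {c, f}): φ is false.
  e (successors ∅): φ is true.
  f (successors ∅): φ is true.
For instance, at d:
  At d: \Box (s \land \Box (\Diamond q \lor (r \lor s))) requires s \land \Box (\Diamond q \lor (r \lor s)) at every successor {c, f}.
    s \land \Box (\Diamond q \lor (r \lor s)) fails at f, so \Box (s \land \Box (\Diamond q \lor (r \lor s))) is false at d.
      At f: s is false, \Box (\Diamond q \lor (r \lor s)) is true, so s \land \Box (\Diamond q \lor (r \lor s)) is false.
Satisfying worlds: {a, b, c, e, f}

a, b, c, e, f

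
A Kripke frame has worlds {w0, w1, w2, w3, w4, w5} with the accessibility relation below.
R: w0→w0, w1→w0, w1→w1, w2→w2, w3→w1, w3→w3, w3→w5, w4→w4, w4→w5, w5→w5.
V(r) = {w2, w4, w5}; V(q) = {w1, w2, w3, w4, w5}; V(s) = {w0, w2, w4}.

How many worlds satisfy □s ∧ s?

Let φ = □s ∧ s. Evaluate φ at each world:
  w0 (successors {w0}): φ is true.
  w1 (successors {w0, w1}): φ is false.
  w2 (successors {w2}): φ is true.
  w3 (successors {w1, w3, w5}): φ is false.
  w4 (successors {w4, w5}): φ is false.
  w5 (successors {w5}): φ is false.
For instance, at w4:
  At w4: □s is false, s is true, so □s ∧ s is false.
    At w4: □s requires s at every successor {w4, w5}.
      s fails at w5, so □s is false at w4.
Satisfying worlds: {w0, w2}

2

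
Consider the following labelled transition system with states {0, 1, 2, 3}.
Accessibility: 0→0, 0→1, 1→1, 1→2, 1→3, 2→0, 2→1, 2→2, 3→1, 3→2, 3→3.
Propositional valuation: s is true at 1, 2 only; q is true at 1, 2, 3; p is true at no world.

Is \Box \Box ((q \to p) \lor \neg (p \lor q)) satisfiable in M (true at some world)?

No

Let φ = \Box \Box ((q \to p) \lor \neg (p \lor q)). Evaluate φ at each world:
  0 (successors {0, 1}): φ is false.
  1 (successors {1, 2, 3}): φ is false.
  2 (successors {0, 1, 2}): φ is false.
  3 (successors {1, 2, 3}): φ is false.
For instance, at 3:
  At 3: \Box \Box ((q \to p) \lor \neg (p \lor q)) requires \Box ((q \to p) \lor \neg (p \lor q)) at every successor {1, 2, 3}.
    \Box ((q \to p) \lor \neg (p \lor q)) fails at 1, so \Box \Box ((q \to p) \lor \neg (p \lor q)) is false at 3.
      At 1: \Box ((q \to p) \lor \neg (p \lor q)) requires (q \to p) \lor \neg (p \lor q) at every successor {1, 2, 3}.
        (q \to p) \lor \neg (p \lor q) fails at 1, so \Box ((q \to p) \lor \neg (p \lor q)) is false at 1.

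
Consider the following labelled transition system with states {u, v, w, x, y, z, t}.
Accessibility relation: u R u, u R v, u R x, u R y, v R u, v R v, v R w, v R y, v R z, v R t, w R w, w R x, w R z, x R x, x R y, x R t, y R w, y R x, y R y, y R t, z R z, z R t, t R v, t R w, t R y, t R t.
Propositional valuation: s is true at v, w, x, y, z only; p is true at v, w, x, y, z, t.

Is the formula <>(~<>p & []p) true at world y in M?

No

At y: <>(~<>p & []p) requires ~<>p & []p at some successor in {w, x, y, t}.
  At w: ~<>p & []p is false.
  At x: ~<>p & []p is false.
  At y: ~<>p & []p is false.
  At t: ~<>p & []p is false.
So <>(~<>p & []p) is false at y.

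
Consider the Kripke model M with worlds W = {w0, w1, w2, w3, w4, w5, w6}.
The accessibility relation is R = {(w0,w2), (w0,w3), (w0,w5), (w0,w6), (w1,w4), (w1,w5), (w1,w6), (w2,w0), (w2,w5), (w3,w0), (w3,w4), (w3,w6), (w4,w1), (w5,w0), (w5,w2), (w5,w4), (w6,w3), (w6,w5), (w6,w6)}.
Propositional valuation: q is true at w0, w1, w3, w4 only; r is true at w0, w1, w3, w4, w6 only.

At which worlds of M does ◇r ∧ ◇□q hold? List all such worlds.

Let φ = ◇r ∧ ◇□q. Evaluate φ at each world:
  w0 (successors {w2, w3, w5, w6}): φ is false.
  w1 (successors {w4, w5, w6}): φ is true.
  w2 (successors {w0, w5}): φ is false.
  w3 (successors {w0, w4, w6}): φ is true.
  w4 (successors {w1}): φ is false.
  w5 (successors {w0, w2, w4}): φ is true.
  w6 (successors {w3, w5, w6}): φ is false.
For instance, at w2:
  At w2: ◇r is true, ◇□q is false, so ◇r ∧ ◇□q is false.
    At w2: ◇r requires r at some successor in {w0, w5}.
      r holds at w0, so ◇r is true at w2.
    At w2: ◇□q requires □q at some successor in {w0, w5}.
      At w0: □q is false.
      At w5: □q is false.
    So ◇□q is false at w2.
Satisfying worlds: {w1, w3, w5}

w1, w3, w5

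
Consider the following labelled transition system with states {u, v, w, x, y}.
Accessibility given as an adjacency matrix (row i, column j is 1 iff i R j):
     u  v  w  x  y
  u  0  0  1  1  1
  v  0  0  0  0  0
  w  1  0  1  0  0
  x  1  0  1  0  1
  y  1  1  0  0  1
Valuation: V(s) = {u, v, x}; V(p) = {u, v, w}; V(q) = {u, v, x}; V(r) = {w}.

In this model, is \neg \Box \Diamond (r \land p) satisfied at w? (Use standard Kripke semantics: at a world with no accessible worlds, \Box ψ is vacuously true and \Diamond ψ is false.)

At w: \Box \Diamond (r \land p) is true, so \neg \Box \Diamond (r \land p) is false.
  At w: \Box \Diamond (r \land p) requires \Diamond (r \land p) at every successor {u, w}.
      At u: \Diamond (r \land p) requires r \land p at some successor in {w, x, y}.
        r \land p holds at w, so \Diamond (r \land p) is true at u.
      At w: \Diamond (r \land p) requires r \land p at some successor in {u, w}.
        r \land p holds at w, so \Diamond (r \land p) is true at w.
  So \Box \Diamond (r \land p) is true at w.

No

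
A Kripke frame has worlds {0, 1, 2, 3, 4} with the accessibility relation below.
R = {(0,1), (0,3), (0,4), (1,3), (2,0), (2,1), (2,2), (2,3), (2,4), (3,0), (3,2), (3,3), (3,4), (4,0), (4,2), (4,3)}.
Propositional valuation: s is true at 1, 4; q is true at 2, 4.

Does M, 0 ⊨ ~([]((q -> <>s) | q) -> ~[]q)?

No

At 0: []((q -> <>s) | q) -> ~[]q is true, so ~([]((q -> <>s) | q) -> ~[]q) is false.
  At 0: []((q -> <>s) | q) is true, ~[]q is true, so []((q -> <>s) | q) -> ~[]q is true.
    At 0: []((q -> <>s) | q) requires (q -> <>s) | q at every successor {1, 3, 4}.
      At 1: (q -> <>s) | q is true.
      At 3: (q -> <>s) | q is true.
      At 4: (q -> <>s) | q is true.
    So []((q -> <>s) | q) is true at 0.
    At 0: []q is false, so ~[]q is true.
      At 0: []q requires q at every successor {1, 3, 4}.
        q fails at 1, so []q is false at 0.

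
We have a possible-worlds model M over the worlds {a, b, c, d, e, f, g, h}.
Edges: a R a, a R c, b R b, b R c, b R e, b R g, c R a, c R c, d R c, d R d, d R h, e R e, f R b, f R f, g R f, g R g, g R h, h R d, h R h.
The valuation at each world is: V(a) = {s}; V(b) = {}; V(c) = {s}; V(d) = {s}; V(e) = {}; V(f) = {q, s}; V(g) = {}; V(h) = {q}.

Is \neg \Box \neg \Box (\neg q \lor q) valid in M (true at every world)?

Let φ = \neg \Box \neg \Box (\neg q \lor q). Evaluate φ at each world:
  a (successors {a, c}): φ is true.
  b (successors {b, c, e, g}): φ is true.
  c (successors {a, c}): φ is true.
  d (successors {c, d, h}): φ is true.
  e (successors {e}): φ is true.
  f (successors {b, f}): φ is true.
  g (successors {f, g, h}): φ is true.
  h (successors {d, h}): φ is true.
For instance, at e:
  At e: \Box \neg \Box (\neg q \lor q) is false, so \neg \Box \neg \Box (\neg q \lor q) is true.
    At e: \Box \neg \Box (\neg q \lor q) requires \neg \Box (\neg q \lor q) at every successor {e}.
      \neg \Box (\neg q \lor q) fails at e, so \Box \neg \Box (\neg q \lor q) is false at e.

Yes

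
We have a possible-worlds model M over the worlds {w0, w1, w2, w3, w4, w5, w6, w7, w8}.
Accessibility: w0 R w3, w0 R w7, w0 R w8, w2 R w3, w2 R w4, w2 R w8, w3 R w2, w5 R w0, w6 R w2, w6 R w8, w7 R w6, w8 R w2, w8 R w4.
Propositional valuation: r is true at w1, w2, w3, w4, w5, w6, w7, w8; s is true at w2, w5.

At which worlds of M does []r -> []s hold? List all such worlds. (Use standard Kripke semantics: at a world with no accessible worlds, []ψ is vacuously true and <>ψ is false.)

w1, w3, w4, w5

Recall that []ψ holds at a world iff ψ holds at every accessible world, and <>ψ holds iff ψ holds at some accessible world.
Let φ = []r -> []s. Evaluate φ at each world:
  w0 (successors {w3, w7, w8}): φ is false.
  w1 (successors ∅): φ is true.
  w2 (successors {w3, w4, w8}): φ is false.
  w3 (successors {w2}): φ is true.
  w4 (successors ∅): φ is true.
  w5 (successors {w0}): φ is true.
  w6 (successors {w2, w8}): φ is false.
  w7 (successors {w6}): φ is false.
  w8 (successors {w2, w4}): φ is false.
For instance, at w3:
  At w3: []r is true, []s is true, so []r -> []s is true.
    At w3: []r requires r at every successor {w2}.
      At w2: r is true.
    So []r is true at w3.
    At w3: []s requires s at every successor {w2}.
      At w2: s is true.
    So []s is true at w3.
Satisfying worlds: {w1, w3, w4, w5}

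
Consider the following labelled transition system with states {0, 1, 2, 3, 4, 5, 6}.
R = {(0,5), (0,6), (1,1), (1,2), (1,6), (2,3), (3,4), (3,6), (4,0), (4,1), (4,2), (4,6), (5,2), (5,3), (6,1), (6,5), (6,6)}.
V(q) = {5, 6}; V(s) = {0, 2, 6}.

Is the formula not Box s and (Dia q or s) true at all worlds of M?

No

Let φ = not Box s and (Dia q or s). Evaluate φ at each world:
  0 (successors {5, 6}): φ is true.
  1 (successors {1, 2, 6}): φ is true.
  2 (successors {3}): φ is true.
  3 (successors {4, 6}): φ is true.
  4 (successors {0, 1, 2, 6}): φ is true.
  5 (successors {2, 3}): φ is false.
  6 (successors {1, 5, 6}): φ is true.
Detail at 5 (counterexample):
  At 5: not Box s is true, Dia q or s is false, so not Box s and (Dia q or s) is false.
    At 5: Box s is false, so not Box s is true.
      At 5: Box s requires s at every successor {2, 3}.
        s fails at 3, so Box s is false at 5.
    At 5: Dia q is false, s is false, so Dia q or s is false.
      At 5: Dia q requires q at some successor in {2, 3}.
        At 2: q is false.
        At 3: q is false.
      So Dia q is false at 5.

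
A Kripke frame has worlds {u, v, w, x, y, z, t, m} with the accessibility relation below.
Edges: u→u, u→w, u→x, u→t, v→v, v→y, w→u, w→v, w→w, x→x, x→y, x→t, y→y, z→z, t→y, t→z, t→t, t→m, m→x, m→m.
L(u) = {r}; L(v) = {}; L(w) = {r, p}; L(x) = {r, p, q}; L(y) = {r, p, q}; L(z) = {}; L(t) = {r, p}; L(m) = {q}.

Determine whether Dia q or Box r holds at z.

At z: Dia q is false, Box r is false, so Dia q or Box r is false.
  At z: Dia q requires q at some successor in {z}.
    At z: q is false.
  So Dia q is false at z.
  At z: Box r requires r at every successor {z}.
    r fails at z, so Box r is false at z.

No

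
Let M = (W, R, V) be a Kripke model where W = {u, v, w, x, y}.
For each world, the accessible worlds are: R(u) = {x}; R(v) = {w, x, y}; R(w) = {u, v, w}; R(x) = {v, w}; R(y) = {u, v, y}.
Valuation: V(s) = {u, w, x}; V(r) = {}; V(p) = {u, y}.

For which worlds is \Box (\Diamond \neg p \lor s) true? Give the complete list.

Recall that \Box ψ holds at a world iff ψ holds at every accessible world, and \Diamond ψ holds iff ψ holds at some accessible world.
Let φ = \Box (\Diamond \neg p \lor s). Evaluate φ at each world:
  u (successors {x}): φ is true.
  v (successors {w, x, y}): φ is true.
  w (successors {u, v, w}): φ is true.
  x (successors {v, w}): φ is true.
  y (successors {u, v, y}): φ is true.
For instance, at w:
  At w: \Box (\Diamond \neg p \lor s) requires \Diamond \neg p \lor s at every successor {u, v, w}.
      At u: \Diamond \neg p is true, s is true, so \Diamond \neg p \lor s is true.
      At v: \Diamond \neg p is true, s is false, so \Diamond \neg p \lor s is true.
      At w: \Diamond \neg p is true, s is true, so \Diamond \neg p \lor s is true.
  So \Box (\Diamond \neg p \lor s) is true at w.
Satisfying worlds: {u, v, w, x, y}

u, v, w, x, y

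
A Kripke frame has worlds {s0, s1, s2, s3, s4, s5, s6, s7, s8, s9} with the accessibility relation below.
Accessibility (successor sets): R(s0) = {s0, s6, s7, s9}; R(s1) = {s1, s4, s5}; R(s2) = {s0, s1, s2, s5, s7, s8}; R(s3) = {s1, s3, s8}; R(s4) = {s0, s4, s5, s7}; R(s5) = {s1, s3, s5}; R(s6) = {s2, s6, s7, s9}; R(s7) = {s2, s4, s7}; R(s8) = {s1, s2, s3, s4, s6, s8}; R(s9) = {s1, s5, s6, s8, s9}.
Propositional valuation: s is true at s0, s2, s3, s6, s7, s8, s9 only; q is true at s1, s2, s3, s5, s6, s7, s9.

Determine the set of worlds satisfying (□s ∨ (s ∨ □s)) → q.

Let φ = (□s ∨ (s ∨ □s)) → q. Evaluate φ at each world:
  s0 (successors {s0, s6, s7, s9}): φ is false.
  s1 (successors {s1, s4, s5}): φ is true.
  s2 (successors {s0, s1, s2, s5, s7, s8}): φ is true.
  s3 (successors {s1, s3, s8}): φ is true.
  s4 (successors {s0, s4, s5, s7}): φ is true.
  s5 (successors {s1, s3, s5}): φ is true.
  s6 (successors {s2, s6, s7, s9}): φ is true.
  s7 (successors {s2, s4, s7}): φ is true.
  s8 (successors {s1, s2, s3, s4, s6, s8}): φ is false.
  s9 (successors {s1, s5, s6, s8, s9}): φ is true.
For instance, at s7:
  At s7: □s ∨ (s ∨ □s) is true, q is true, so (□s ∨ (s ∨ □s)) → q is true.
    At s7: □s is false, s ∨ □s is true, so □s ∨ (s ∨ □s) is true.
      At s7: □s requires s at every successor {s2, s4, s7}.
        s fails at s4, so □s is false at s7.
      At s7: s is true, □s is false, so s ∨ □s is true.
Satisfying worlds: {s1, s2, s3, s4, s5, s6, s7, s9}

s1, s2, s3, s4, s5, s6, s7, s9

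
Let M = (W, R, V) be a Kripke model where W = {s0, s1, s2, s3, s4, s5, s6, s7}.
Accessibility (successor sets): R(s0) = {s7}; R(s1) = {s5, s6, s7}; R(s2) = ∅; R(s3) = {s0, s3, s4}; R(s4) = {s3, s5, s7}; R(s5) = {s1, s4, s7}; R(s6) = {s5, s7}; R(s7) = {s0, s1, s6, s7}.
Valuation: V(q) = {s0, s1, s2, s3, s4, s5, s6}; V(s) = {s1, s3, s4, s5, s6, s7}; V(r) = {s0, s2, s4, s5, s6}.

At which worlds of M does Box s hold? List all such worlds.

Let φ = Box s. Evaluate φ at each world:
  s0 (successors {s7}): φ is true.
  s1 (successors {s5, s6, s7}): φ is true.
  s2 (successors ∅): φ is true.
  s3 (successors {s0, s3, s4}): φ is false.
  s4 (successors {s3, s5, s7}): φ is true.
  s5 (successors {s1, s4, s7}): φ is true.
  s6 (successors {s5, s7}): φ is true.
  s7 (successors {s0, s1, s6, s7}): φ is false.
For instance, at s5:
  At s5: Box s requires s at every successor {s1, s4, s7}.
    At s1: s is true.
    At s4: s is true.
    At s7: s is true.
  So Box s is true at s5.
Satisfying worlds: {s0, s1, s2, s4, s5, s6}

s0, s1, s2, s4, s5, s6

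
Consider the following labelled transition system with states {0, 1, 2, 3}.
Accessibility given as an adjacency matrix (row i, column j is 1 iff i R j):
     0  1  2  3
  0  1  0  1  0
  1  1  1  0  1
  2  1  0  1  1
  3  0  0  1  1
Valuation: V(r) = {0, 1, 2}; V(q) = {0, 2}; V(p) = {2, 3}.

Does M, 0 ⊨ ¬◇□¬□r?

Yes

At 0: ◇□¬□r is false, so ¬◇□¬□r is true.
  At 0: ◇□¬□r requires □¬□r at some successor in {0, 2}.
    At 0: □¬□r is false.
    At 2: □¬□r is false.
  So ◇□¬□r is false at 0.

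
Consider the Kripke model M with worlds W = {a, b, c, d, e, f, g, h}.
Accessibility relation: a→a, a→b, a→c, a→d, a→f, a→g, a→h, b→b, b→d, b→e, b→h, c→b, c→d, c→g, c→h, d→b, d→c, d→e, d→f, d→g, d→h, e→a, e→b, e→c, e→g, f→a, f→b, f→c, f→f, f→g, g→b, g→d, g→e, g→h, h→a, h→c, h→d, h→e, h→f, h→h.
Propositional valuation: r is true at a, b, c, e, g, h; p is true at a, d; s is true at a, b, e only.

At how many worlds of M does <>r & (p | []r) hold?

Let φ = <>r & (p | []r). Evaluate φ at each world:
  a (successors {a, b, c, d, f, g, h}): φ is true.
  b (successors {b, d, e, h}): φ is false.
  c (successors {b, d, g, h}): φ is false.
  d (successors {b, c, e, f, g, h}): φ is true.
  e (successors {a, b, c, g}): φ is true.
  f (successors {a, b, c, f, g}): φ is false.
  g (successors {b, d, e, h}): φ is false.
  h (successors {a, c, d, e, f, h}): φ is false.
For instance, at e:
  At e: <>r is true, p | []r is true, so <>r & (p | []r) is true.
    At e: <>r requires r at some successor in {a, b, c, g}.
      r holds at a, so <>r is true at e.
    At e: p is false, []r is true, so p | []r is true.
      At e: []r requires r at every successor {a, b, c, g}.
        At a: r is true.
        At b: r is true.
        At c: r is true.
        At g: r is true.
      So []r is true at e.
Satisfying worlds: {a, d, e}

3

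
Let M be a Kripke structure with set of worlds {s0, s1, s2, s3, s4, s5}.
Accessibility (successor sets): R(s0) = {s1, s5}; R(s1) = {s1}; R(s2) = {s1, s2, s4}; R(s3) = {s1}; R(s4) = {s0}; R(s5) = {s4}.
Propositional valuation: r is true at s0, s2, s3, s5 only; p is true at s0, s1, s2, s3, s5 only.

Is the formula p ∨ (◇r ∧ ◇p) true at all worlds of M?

Let φ = p ∨ (◇r ∧ ◇p). Evaluate φ at each world:
  s0 (successors {s1, s5}): φ is true.
  s1 (successors {s1}): φ is true.
  s2 (successors {s1, s2, s4}): φ is true.
  s3 (successors {s1}): φ is true.
  s4 (successors {s0}): φ is true.
  s5 (successors {s4}): φ is true.
For instance, at s5:
  At s5: p is true, ◇r ∧ ◇p is false, so p ∨ (◇r ∧ ◇p) is true.
    At s5: ◇r is false, ◇p is false, so ◇r ∧ ◇p is false.
      At s5: ◇r requires r at some successor in {s4}.
        At s4: r is false.
      So ◇r is false at s5.
      At s5: ◇p requires p at some successor in {s4}.
        At s4: p is false.
      So ◇p is false at s5.

Yes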